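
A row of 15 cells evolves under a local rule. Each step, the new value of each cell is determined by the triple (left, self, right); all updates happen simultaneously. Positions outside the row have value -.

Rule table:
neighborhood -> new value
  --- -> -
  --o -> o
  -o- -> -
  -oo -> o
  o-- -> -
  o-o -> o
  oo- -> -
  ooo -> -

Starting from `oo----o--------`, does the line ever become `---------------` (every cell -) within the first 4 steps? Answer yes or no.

step 1: o----o---------
step 2: ----o----------
step 3: ---o-----------
step 4: --o------------
step 4 is --o------------, still not uniform -

no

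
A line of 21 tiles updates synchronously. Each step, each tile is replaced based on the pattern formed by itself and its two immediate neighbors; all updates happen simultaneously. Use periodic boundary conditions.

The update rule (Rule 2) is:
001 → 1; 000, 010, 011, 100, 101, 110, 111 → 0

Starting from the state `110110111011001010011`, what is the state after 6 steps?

step 1: 000000000000010000100
step 2: 000000000000100001000
step 3: 000000000001000010000
step 4: 000000000010000100000
step 5: 000000000100001000000
step 6: 000000001000010000000

000000001000010000000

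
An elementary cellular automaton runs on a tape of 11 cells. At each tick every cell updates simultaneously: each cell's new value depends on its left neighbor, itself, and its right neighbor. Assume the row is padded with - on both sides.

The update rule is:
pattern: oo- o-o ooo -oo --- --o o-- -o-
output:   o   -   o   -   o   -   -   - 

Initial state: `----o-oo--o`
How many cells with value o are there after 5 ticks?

9

ooo----o---
-oo-oo---oo
--o--o-o--o
o----------
--ooooooooo
count of o: 9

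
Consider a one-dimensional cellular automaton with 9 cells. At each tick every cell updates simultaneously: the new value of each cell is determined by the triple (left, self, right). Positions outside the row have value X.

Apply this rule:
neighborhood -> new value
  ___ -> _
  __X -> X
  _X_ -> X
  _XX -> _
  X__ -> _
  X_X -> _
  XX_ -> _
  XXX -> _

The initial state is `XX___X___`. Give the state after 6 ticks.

____XX__X
___X___X_
__XX__XX_
_X___X___
_X__XX__X
_X_X___X_

_X_X___X_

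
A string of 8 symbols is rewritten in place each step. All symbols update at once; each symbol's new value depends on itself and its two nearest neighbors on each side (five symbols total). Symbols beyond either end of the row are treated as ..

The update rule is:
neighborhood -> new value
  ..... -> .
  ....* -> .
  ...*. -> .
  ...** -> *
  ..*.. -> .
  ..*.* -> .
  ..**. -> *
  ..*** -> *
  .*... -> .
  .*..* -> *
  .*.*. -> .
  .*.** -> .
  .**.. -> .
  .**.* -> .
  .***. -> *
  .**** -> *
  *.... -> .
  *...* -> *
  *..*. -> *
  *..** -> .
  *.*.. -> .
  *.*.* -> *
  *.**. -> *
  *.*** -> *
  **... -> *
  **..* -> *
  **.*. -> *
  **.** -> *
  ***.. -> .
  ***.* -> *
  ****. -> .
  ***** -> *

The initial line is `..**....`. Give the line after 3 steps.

.**.*...
**.*....
*.*.....

*.*.....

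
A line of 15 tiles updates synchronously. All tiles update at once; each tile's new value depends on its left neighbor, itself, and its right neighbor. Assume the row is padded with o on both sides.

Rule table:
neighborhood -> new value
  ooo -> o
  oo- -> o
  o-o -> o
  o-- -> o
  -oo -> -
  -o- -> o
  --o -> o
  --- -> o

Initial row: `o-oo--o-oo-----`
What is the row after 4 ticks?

oo-ooooo-oooooo
ooo-ooooo-ooooo
oooo-ooooo-oooo
ooooo-ooooo-ooo

ooooo-ooooo-ooo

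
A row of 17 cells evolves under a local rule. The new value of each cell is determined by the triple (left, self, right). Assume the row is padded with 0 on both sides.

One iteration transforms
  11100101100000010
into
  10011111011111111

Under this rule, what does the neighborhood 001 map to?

At position 4 the neighborhood is 001; the next row has 1 there.

1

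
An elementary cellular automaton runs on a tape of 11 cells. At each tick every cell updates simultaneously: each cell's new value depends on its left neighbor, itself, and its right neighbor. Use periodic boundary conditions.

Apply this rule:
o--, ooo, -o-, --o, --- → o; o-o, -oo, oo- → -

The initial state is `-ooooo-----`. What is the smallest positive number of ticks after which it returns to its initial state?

4

o-ooo-ooooo
---o---oooo
ooooooo-oo-
-ooooo-----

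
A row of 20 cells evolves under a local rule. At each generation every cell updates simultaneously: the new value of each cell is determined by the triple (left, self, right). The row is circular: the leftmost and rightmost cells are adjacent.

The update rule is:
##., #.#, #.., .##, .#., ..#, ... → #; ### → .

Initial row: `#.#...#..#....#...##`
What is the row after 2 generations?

#.................##

generation 1: ###################.
generation 2: #.................##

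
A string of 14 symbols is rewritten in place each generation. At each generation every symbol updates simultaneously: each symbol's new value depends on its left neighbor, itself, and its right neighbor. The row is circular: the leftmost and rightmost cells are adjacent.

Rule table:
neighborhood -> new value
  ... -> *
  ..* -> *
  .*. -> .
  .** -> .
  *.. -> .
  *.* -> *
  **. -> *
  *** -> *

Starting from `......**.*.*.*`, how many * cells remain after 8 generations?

9

.*****.**.*.*.
*.*****.**.*..
.*.*****.**..*
*.*.*****.*.*.
.*.*.*****.*.*
*.*.*.*****.*.
.*.*.*.*****.*
*.*.*.*.*****.
count of *: 9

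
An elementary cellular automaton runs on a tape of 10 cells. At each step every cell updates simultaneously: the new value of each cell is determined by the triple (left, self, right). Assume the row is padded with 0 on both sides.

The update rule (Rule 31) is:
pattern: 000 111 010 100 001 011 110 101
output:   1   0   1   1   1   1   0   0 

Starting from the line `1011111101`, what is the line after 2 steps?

1010000001
1011111111

1011111111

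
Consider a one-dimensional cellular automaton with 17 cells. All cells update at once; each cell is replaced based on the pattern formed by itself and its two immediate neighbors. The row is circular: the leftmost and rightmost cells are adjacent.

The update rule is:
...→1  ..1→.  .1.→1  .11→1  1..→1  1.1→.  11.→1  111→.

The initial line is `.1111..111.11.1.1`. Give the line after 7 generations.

.1..11.1.1.11.1.1
.11.11.1.1.11.1.1
.11.11.1.1.11.1.1  (fixed point — unchanged through generation 7)

.11.11.1.1.11.1.1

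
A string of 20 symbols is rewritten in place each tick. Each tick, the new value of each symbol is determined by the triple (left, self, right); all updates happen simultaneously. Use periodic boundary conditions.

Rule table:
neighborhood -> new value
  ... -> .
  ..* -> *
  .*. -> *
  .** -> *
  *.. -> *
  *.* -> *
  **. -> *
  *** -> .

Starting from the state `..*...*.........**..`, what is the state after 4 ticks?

tick 1: .***.***.......****.
tick 2: **.***.**.....**..**
tick 3: .***.*****...******.
tick 4: **.***...**.**....**

**.***...**.**....**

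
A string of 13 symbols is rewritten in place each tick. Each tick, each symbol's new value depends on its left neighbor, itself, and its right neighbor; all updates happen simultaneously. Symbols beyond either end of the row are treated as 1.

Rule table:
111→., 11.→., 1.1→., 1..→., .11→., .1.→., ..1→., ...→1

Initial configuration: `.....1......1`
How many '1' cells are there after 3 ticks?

.111...1111..
.....1.......
.111...11111.
count of 1: 8

8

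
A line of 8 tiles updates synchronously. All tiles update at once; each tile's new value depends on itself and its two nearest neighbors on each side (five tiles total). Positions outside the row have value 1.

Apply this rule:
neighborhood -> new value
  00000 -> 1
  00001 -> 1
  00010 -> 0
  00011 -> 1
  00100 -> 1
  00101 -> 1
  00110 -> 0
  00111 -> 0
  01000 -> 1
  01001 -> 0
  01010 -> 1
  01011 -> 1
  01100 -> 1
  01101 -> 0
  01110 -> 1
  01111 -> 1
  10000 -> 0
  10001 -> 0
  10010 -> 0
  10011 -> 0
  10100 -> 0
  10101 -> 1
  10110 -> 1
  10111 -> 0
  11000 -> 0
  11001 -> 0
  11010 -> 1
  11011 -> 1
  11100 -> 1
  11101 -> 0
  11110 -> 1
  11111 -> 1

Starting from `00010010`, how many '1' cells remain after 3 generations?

generation 1: 00010011
generation 2: 00010001
generation 3: 00011010
count of 1: 3

3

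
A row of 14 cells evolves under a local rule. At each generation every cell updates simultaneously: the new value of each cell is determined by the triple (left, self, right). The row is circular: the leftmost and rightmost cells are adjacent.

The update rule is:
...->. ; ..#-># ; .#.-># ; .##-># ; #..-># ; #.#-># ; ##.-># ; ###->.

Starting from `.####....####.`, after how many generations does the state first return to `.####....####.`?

14

generation 1: ##..##..##..##
generation 2: .############.
generation 3: ##..........##
generation 4: .##........##.
generation 5: ####......####
generation 6: ...##....##...
generation 7: ..####..####..
generation 8: .##..####..##.
generation 9: ######..######
generation 10: .....####.....
generation 11: ....##..##....
generation 12: ...########...
generation 13: ..##......##..
generation 14: .####....####.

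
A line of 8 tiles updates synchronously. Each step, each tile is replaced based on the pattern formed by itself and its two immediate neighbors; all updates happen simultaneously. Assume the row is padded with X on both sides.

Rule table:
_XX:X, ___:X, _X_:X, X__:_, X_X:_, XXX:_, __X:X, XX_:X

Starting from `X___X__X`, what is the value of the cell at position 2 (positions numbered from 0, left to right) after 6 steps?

X_XXX_XX
X_X_X_X_
X_X_X_X_  (fixed point — unchanged through step 6)
position 2 holds X

X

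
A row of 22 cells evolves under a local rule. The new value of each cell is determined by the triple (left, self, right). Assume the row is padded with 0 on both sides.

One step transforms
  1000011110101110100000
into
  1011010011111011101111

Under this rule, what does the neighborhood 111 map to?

At position 6 the neighborhood is 111; the next row has 0 there.

0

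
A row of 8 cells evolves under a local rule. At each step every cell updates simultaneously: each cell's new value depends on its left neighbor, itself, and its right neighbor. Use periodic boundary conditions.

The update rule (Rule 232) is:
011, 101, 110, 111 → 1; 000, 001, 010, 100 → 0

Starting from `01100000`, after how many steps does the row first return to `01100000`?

step 1: 01100000

1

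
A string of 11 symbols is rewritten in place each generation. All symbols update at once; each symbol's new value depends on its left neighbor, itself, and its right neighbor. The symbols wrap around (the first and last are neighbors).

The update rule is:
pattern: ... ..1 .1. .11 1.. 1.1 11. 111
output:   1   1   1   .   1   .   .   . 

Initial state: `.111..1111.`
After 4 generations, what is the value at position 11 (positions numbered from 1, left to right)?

.

1...11....1
.111..1111.  (repeats generation 0; period 2)
generation 4: .111..1111.
position 11 holds .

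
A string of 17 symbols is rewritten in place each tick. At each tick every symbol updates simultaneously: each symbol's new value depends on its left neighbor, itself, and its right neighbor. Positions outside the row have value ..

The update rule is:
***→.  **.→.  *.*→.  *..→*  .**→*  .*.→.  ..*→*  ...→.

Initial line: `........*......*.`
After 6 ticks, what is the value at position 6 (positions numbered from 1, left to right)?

tick 1: .......*.*....*.*
tick 2: ......*...*..*...
tick 3: .....*.*.*.**.*..
tick 4: ....*......*...*.
tick 5: ...*.*....*.*.*.*
tick 6: ..*...*..*.......
position 6 holds .

.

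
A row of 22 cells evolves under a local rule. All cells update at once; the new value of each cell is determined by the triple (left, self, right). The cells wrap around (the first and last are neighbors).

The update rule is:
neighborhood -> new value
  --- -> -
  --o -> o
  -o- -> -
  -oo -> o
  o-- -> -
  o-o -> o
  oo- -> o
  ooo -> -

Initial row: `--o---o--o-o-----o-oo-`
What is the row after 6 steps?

o--o-o-----o-oo-ooo-o-

-o---o--o-o-----o-ooo-
o---o--o-o-----o-oo-o-
---o--o-o-----o-oooo-o
--o--o-o-----o-oo--oo-
-o--o-o-----o-ooo-ooo-
o--o-o-----o-oo-ooo-o-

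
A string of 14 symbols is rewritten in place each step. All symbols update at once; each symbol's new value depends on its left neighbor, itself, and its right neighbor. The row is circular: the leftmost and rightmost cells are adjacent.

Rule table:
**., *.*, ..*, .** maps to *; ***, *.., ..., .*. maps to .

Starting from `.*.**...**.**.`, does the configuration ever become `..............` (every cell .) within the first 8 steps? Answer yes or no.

*.***..******.
.**.*.**....**
****.***...***
...***.*..**..
..**.**..***..
.******.**.*..
**....*****...
**...**...*..*
step 8 is **...**...*..*, still not uniform .

no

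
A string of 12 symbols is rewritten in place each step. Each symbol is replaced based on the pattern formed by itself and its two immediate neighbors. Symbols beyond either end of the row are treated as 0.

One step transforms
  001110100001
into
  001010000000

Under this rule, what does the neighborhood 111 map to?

At position 3 the neighborhood is 111; the next row has 0 there.

0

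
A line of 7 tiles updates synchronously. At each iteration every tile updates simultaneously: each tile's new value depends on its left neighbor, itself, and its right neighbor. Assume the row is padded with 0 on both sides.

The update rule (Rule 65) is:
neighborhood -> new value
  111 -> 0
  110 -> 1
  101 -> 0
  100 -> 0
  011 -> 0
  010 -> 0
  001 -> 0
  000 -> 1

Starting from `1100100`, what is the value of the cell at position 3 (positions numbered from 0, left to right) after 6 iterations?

iteration 1: 0100001
iteration 2: 0001100
iteration 3: 1100101
iteration 4: 0100000
iteration 5: 0001111
iteration 6: 1100001
position 3 holds 0

0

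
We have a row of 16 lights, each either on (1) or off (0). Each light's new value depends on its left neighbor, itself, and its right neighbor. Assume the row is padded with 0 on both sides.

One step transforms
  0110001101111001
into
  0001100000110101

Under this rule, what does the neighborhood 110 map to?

At position 2 the neighborhood is 110; the next row has 0 there.

0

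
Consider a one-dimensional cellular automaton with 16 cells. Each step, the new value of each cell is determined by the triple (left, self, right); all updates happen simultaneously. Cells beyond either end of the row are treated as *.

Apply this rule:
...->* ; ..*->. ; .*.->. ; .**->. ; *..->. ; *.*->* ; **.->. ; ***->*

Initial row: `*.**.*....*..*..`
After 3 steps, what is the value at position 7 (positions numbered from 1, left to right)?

*

.*..*..**.......
*.........*****.
..*******..***.*
position 7 holds *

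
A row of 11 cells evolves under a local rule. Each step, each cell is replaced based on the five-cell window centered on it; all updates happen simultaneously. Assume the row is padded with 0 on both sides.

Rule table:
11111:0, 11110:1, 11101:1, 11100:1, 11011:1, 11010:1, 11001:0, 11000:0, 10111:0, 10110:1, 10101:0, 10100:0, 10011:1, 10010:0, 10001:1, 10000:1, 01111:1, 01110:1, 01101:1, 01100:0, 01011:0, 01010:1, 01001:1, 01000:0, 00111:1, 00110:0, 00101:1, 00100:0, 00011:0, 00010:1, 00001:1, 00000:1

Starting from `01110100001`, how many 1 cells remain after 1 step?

7

step 1: 01111001110
count of 1: 7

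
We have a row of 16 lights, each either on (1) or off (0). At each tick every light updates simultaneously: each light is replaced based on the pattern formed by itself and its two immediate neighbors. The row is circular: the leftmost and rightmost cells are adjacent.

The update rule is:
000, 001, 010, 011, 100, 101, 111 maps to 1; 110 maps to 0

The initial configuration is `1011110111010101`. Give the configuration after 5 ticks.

0111101110111111
1111011101111110
1110111011111101
1101110111111011
1011101111110111

1011101111110111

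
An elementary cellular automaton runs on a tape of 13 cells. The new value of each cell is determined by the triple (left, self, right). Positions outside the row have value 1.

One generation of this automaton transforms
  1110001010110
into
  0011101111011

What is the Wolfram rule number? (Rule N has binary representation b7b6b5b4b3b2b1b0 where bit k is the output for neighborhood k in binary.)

position 0: 111 → 0  (bit 7 = 0)
position 2: 110 → 1  (bit 6 = 1)
position 7: 101 → 1  (bit 5 = 1)
position 3: 100 → 1  (bit 4 = 1)
position 10: 011 → 0  (bit 3 = 0)
position 6: 010 → 1  (bit 2 = 1)
position 5: 001 → 0  (bit 1 = 0)
position 4: 000 → 1  (bit 0 = 1)
bits b7..b0 = 01110101 = 117

117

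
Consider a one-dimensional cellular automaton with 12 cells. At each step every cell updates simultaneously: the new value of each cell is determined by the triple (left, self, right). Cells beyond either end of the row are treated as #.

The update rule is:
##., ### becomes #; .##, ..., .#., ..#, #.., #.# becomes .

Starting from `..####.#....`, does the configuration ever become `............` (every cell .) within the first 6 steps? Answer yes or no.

yes

...###......
....##......
.....#......
............
all cells are . at step 4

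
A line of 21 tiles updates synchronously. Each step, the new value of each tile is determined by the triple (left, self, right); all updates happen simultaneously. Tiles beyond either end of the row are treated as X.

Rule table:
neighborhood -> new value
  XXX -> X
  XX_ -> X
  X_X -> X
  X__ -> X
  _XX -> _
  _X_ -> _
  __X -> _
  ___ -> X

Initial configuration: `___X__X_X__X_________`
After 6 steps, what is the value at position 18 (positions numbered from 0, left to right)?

X

step 1: XX__X__X_X__XXXXXXXX_
step 2: XXX__X__X_X__XXXXXXXX
step 3: XXXX__X__X_X__XXXXXXX
step 4: XXXXX__X__X_X__XXXXXX
step 5: XXXXXX__X__X_X__XXXXX
step 6: XXXXXXX__X__X_X__XXXX
position 18 holds X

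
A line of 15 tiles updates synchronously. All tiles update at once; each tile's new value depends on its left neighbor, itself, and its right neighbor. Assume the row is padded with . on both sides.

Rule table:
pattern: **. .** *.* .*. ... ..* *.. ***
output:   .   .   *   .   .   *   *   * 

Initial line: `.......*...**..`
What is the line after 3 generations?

generation 1: ......*.*.*..*.
generation 2: .....*.*.*.**.*
generation 3: ....*.*.*.*..*.

....*.*.*.*..*.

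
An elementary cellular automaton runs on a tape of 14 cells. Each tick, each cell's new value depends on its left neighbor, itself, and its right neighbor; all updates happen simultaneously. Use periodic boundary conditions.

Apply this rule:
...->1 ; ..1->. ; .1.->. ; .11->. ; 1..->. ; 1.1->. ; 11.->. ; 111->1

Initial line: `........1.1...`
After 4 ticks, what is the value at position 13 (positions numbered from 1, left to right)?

1111111.....11
111111..111..1
11111....1....
.111..11...11.
position 13 holds 1

1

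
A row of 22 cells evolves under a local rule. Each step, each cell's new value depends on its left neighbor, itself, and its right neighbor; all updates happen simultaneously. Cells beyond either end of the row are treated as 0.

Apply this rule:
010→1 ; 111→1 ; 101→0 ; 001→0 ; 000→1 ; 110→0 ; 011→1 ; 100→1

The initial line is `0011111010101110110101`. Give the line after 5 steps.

1011110010101100100101
1011101010101010110101
1011001010101010100101
1010101010101010110101
1010101010101010100101

1010101010101010100101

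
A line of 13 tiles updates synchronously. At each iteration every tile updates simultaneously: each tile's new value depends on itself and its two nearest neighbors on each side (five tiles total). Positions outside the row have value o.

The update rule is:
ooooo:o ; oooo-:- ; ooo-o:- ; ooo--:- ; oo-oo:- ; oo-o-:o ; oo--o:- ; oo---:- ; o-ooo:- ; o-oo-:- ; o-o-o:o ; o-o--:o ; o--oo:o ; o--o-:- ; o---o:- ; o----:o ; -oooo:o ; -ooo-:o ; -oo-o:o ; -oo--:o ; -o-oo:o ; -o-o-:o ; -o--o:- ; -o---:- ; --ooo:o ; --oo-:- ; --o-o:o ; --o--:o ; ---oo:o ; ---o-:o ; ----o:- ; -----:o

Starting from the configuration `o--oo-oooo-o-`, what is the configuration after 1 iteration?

--o-o--o--ooo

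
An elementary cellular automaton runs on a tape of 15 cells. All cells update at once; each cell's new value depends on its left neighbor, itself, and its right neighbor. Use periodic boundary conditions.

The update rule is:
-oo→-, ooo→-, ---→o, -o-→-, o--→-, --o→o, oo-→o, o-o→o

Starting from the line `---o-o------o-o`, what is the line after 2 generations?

o-oo--o----oo--

-oo-o--ooooo-o-
o-oo--o----oo--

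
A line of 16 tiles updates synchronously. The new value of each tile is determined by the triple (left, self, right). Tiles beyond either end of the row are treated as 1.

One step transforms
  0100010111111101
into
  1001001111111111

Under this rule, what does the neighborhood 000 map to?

1

At position 3 the neighborhood is 000; the next row has 1 there.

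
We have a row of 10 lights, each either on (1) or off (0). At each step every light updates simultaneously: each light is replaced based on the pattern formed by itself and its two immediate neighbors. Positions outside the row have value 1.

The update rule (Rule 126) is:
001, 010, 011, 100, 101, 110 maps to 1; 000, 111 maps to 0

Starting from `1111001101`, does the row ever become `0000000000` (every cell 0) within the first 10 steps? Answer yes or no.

0001111111
1011000000
1111100001
0000110011
1001111110
1111000011
0001100110
1011111111
1110000000
0011000001
step 10 is 0011000001, still not uniform 0

no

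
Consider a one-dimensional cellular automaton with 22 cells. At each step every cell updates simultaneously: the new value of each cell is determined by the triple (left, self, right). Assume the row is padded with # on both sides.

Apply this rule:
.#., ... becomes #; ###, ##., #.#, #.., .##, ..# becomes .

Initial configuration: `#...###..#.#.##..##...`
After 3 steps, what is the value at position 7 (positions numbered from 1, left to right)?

.

step 1: ..#......#.#........#.
step 2: ..#.####.#.#.######.#.
step 3: ..#......#.#........#.
position 7 holds .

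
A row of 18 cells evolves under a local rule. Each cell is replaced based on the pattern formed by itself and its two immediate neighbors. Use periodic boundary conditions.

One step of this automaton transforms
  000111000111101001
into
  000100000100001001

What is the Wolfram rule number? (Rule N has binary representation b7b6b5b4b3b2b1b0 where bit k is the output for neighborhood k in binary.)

12

position 4: 111 → 0  (bit 7 = 0)
position 5: 110 → 0  (bit 6 = 0)
position 13: 101 → 0  (bit 5 = 0)
position 0: 100 → 0  (bit 4 = 0)
position 3: 011 → 1  (bit 3 = 1)
position 14: 010 → 1  (bit 2 = 1)
position 2: 001 → 0  (bit 1 = 0)
position 1: 000 → 0  (bit 0 = 0)
bits b7..b0 = 00001100 = 12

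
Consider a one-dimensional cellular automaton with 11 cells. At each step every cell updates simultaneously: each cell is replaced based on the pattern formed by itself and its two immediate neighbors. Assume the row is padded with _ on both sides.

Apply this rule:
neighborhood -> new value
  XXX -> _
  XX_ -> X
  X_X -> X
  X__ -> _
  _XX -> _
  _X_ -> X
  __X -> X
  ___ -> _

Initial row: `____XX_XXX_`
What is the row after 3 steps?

___X_XX__X_
__XXX_X_XX_
_X__XXXX_X_

_X__XXXX_X_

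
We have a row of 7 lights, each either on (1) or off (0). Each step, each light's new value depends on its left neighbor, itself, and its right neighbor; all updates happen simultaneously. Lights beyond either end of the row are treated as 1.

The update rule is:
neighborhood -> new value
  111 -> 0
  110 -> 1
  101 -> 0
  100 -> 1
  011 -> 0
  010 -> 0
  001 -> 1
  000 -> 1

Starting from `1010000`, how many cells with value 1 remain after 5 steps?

6

1001111
1110000
0011111
1100000
0111111
count of 1: 6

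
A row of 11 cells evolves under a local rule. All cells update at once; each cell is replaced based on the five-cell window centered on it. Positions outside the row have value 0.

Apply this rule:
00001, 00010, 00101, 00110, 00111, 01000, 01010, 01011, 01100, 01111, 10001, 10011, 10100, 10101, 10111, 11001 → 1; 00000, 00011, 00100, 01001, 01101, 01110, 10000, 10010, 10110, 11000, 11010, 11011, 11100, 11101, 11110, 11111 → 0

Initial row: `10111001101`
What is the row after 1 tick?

11100111001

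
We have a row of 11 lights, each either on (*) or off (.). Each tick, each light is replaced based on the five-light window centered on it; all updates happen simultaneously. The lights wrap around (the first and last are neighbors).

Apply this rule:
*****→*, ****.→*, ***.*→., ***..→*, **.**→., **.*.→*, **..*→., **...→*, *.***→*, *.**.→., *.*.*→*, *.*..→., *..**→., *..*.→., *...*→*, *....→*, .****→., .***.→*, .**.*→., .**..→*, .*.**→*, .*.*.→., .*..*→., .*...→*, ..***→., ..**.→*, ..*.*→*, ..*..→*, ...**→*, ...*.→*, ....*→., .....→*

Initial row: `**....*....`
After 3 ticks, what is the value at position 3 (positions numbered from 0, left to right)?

.

****.****.*
.**..*.*..*
*.*..*....*
position 3 holds .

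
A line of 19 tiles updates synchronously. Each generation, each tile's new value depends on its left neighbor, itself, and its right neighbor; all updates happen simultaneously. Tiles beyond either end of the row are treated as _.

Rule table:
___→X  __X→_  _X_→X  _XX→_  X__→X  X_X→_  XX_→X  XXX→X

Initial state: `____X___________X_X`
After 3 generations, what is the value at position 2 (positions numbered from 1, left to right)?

_

XXX_XXXXXXXXXXX_X_X
_XX__XXXXXXXXXX_X_X
__XX__XXXXXXXXX_X_X
position 2 holds _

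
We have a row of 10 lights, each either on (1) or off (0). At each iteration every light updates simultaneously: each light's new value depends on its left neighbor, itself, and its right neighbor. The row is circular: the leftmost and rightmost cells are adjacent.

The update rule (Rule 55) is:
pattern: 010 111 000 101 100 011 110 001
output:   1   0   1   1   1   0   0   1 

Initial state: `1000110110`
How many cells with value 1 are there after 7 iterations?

5

1111001001
0000111110
1111000001
0000111110  (repeats iteration 2; period 2)
iteration 7: 1111000001
count of 1: 5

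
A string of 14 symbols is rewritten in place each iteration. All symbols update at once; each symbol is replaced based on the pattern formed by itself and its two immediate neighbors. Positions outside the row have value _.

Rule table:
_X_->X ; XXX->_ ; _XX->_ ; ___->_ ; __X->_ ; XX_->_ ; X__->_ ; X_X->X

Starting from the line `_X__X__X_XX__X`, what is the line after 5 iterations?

_X__X__XX____X
_X__X________X
_X__X________X  (fixed point — unchanged through iteration 5)

_X__X________X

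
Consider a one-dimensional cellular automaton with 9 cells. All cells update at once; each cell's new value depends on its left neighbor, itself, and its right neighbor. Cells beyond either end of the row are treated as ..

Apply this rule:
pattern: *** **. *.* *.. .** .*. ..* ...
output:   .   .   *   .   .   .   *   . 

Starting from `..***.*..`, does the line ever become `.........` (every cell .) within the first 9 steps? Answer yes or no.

yes

.*...*...
*...*....
...*.....
..*......
.*.......
*........
.........
all cells are . at step 7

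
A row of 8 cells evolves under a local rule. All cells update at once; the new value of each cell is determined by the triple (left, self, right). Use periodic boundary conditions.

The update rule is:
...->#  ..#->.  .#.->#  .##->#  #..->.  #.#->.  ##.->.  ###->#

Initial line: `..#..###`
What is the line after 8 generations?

#.#..#..

generation 1: ..#..##.
generation 2: #.#..#..
generation 3: #.#..#..  (fixed point — unchanged through generation 8)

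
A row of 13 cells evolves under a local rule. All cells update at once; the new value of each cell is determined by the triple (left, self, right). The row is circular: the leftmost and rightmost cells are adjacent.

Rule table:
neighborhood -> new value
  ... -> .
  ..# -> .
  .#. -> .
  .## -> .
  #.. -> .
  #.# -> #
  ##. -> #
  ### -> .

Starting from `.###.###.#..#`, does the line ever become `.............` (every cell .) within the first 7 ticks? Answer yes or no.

#..##..##....
....#...#....
.............
all cells are . at tick 3

yes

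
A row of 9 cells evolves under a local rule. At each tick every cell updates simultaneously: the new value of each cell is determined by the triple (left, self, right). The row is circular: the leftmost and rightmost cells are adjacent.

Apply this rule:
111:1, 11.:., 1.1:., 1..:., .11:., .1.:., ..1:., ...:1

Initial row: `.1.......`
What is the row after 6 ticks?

...111111
.1..1111.
.....11..
1111....1
111..11..
.1.......

.1.......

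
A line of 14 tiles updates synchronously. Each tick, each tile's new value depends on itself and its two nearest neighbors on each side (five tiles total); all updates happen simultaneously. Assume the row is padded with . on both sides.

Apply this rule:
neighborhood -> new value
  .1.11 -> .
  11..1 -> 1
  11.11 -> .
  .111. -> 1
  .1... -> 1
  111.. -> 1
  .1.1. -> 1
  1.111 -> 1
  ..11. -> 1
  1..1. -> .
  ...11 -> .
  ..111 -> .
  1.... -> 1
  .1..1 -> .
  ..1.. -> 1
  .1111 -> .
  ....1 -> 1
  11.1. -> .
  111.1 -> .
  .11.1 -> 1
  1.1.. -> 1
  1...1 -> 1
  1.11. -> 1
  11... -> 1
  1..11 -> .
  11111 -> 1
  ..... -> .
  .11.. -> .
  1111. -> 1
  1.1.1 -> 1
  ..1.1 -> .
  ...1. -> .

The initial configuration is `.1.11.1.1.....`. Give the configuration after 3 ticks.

...11.11111...
.1.11.1.11111.
...11.1.1.1111

...11.1.1.1111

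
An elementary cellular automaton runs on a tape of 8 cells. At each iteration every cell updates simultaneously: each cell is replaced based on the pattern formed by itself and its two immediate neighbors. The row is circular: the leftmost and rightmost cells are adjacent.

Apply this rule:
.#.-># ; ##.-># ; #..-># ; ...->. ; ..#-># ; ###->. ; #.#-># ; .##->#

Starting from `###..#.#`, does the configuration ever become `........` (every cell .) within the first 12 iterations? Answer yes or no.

yes

iteration 1: ..######
iteration 2: ###....#
iteration 3: ..##..##
iteration 4: ########
iteration 5: ........
all cells are . at iteration 5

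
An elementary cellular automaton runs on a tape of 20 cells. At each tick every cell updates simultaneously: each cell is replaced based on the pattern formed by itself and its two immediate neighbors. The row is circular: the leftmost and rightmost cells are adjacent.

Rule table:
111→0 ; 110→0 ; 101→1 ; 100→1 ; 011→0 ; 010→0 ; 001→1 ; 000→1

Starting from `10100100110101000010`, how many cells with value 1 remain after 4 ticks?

tick 1: 01011011001010111101
tick 2: 10100100110101000010  (repeats tick 0; period 2)
tick 4: 10100100110101000010
count of 1: 8

8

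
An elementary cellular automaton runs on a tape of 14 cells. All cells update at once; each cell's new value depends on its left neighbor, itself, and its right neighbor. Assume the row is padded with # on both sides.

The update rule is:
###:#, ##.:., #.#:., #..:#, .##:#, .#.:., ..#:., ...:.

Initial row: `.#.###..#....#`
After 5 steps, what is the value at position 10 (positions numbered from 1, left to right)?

...##.#..#...#
#..#...#..#..#
.#..#...#..#.#
..#..#...#...#
#..#..#...#..#
position 10 holds .

.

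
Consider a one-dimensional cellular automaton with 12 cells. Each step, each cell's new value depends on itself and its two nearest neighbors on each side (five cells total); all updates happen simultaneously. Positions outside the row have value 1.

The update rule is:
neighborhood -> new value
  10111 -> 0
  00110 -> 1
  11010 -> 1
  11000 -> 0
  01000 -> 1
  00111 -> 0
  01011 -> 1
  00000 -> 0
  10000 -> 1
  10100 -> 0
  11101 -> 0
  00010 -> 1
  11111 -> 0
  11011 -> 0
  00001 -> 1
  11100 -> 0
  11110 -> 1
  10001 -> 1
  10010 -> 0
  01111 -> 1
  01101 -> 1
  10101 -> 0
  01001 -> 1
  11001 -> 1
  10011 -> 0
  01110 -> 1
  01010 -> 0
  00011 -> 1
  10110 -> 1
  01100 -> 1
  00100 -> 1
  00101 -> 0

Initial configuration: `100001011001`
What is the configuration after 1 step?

001110111100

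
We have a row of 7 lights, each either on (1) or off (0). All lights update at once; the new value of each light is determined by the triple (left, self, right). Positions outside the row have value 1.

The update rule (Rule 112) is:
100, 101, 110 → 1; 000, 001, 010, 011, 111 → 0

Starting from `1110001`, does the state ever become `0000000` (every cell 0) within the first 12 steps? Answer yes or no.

no

step 1: 0011000
step 2: 1001100
step 3: 1100110
step 4: 0110011
step 5: 1011000
step 6: 1101100
step 7: 0110110
step 8: 1011011
step 9: 1101100  (repeats step 6; period 3)
step 12: 1101100
step 12 is 1101100, still not uniform 0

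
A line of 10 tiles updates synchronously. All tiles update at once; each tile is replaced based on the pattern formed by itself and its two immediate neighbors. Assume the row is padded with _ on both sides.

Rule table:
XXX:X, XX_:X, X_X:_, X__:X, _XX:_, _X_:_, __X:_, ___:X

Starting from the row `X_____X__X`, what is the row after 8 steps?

step 1: _XXXX__X__
step 2: __XXXX__XX
step 3: X__XXXX__X
step 4: _X__XXXX__
step 5: __X__XXXXX
step 6: X__X__XXXX
step 7: _X__X__XXX
step 8: __X__X__XX

__X__X__XX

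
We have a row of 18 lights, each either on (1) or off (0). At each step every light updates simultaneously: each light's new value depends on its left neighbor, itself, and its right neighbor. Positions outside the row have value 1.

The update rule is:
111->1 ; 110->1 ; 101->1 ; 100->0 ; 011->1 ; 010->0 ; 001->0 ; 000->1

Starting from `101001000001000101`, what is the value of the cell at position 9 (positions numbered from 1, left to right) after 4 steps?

110000011100010011
110111011101000011
111111111110011011
111111111110011111
position 9 holds 1

1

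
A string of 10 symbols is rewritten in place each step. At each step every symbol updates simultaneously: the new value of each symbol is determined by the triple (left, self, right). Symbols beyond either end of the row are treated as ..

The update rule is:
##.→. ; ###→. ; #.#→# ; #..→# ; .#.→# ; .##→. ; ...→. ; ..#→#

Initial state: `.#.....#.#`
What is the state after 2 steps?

step 1: ###...####
step 2: ...#.#....

...#.#....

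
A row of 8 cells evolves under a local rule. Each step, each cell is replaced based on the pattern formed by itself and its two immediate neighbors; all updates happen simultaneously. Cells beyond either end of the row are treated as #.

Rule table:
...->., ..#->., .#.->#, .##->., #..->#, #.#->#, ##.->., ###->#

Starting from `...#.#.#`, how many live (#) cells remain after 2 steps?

4

step 1: #..####.
step 2: .#..##.#
count of #: 4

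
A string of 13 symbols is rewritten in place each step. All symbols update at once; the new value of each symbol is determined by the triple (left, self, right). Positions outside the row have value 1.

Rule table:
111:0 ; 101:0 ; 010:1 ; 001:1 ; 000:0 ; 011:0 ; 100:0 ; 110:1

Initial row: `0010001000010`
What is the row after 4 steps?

0110011000110
0010101001010
0110101011010
0010101001010

0010101001010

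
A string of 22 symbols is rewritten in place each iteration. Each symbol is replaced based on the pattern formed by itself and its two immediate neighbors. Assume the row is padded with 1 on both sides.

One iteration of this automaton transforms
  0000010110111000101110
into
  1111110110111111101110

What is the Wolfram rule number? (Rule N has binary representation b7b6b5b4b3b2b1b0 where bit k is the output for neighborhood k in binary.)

position 11: 111 → 1  (bit 7 = 1)
position 8: 110 → 1  (bit 6 = 1)
position 6: 101 → 0  (bit 5 = 0)
position 0: 100 → 1  (bit 4 = 1)
position 7: 011 → 1  (bit 3 = 1)
position 5: 010 → 1  (bit 2 = 1)
position 4: 001 → 1  (bit 1 = 1)
position 1: 000 → 1  (bit 0 = 1)
bits b7..b0 = 11011111 = 223

223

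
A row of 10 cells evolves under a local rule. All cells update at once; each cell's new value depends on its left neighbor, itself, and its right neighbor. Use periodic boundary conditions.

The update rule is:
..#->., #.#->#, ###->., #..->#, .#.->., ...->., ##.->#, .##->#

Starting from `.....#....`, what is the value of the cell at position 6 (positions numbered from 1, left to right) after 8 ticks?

......#...
.......#..
........#.
.........#
#.........
.#........
..#.......
...#......
position 6 holds .

.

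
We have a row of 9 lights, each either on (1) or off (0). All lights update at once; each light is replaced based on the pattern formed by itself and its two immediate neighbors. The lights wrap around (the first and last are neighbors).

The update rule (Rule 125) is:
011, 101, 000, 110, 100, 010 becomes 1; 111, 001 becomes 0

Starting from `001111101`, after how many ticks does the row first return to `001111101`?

101000111
111110100
100011110
111010011
001111010
101001111
111101000
100111110
110100011
011111010
010001111
111101001
000111101
110100111
011110100
010011111
111010001
001111101

18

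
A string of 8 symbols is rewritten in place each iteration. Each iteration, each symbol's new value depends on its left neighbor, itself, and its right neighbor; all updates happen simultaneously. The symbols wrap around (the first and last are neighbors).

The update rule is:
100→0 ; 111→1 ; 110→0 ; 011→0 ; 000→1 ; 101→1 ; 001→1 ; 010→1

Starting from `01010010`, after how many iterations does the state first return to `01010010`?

11110110
01101001
10011011
00100101
01101111
10010110
10111001
01010010

8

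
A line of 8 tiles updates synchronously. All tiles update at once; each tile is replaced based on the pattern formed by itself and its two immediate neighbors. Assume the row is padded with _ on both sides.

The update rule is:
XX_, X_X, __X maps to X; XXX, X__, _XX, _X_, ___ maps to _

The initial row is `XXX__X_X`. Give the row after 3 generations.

X_X_X___

__X_X_X_
_X_X_X__
X_X_X___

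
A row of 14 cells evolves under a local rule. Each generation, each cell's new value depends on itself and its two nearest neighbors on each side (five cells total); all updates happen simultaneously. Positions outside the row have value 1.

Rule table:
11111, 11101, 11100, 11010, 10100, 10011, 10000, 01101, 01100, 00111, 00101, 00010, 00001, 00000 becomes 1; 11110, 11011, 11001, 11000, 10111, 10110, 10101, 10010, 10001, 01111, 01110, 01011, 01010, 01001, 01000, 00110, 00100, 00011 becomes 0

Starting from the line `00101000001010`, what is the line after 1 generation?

00101011111000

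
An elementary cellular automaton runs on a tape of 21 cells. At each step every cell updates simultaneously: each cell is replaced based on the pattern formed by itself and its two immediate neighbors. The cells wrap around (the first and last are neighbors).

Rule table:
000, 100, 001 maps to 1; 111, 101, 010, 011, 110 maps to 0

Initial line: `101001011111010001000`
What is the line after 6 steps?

000110000000001110111
111001111111110000000
000110000000001111111
111001111111110000000  (repeats step 2; period 2)
step 6: 111001111111110000000

111001111111110000000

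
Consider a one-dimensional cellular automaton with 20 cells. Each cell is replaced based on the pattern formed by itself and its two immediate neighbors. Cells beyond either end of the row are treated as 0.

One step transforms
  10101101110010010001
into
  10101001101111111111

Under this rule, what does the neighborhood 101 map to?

0

At position 1 the neighborhood is 101; the next row has 0 there.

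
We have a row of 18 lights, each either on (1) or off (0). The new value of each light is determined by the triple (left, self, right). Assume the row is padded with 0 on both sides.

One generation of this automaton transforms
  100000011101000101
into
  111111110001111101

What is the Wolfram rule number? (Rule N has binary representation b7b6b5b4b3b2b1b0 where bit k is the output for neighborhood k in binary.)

31

position 8: 111 → 0  (bit 7 = 0)
position 9: 110 → 0  (bit 6 = 0)
position 10: 101 → 0  (bit 5 = 0)
position 1: 100 → 1  (bit 4 = 1)
position 7: 011 → 1  (bit 3 = 1)
position 0: 010 → 1  (bit 2 = 1)
position 6: 001 → 1  (bit 1 = 1)
position 2: 000 → 1  (bit 0 = 1)
bits b7..b0 = 00011111 = 31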